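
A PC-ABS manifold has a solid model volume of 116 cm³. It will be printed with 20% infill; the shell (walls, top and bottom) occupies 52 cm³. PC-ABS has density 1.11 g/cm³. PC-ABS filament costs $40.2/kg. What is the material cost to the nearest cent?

Volume inside the shell: 116 − 52 → 64 cm³.
Infill volume: 0.20 × 64 → 12.8 cm³.
Total printed volume = 52 + 12.8, so 64.8 cm³.
Mass: 64.8 × 1.11 → 71.928 g.
Cost = 71.928 g / 1000 × $40.2/kg = $2.89.

$2.89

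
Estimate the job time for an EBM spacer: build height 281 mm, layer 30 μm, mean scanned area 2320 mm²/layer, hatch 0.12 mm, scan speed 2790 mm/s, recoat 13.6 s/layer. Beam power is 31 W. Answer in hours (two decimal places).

53.42 hours

Layers = ⌈281/0.03⌉ = 9367.
Hatch length per layer = 2320 / 0.12 = 19333.3 mm.
Per-layer scan time = 19333.3 / 2790, so 6.9295 s.
Time per layer = 6.9295 + 13.6 = 20.5295 s.
Total: 9367 × 20.5295 s = 192299.8265 s → 53.42 hours.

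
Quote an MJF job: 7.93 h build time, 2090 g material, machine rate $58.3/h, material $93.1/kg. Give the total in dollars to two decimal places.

Time charge = 58.3 × 7.93 = $462.319.
Material charge = 93.1 × 2090/1000 = $194.579.
Job cost: 462.319 + 194.579 = 656.898 ≈ $656.90.

$656.90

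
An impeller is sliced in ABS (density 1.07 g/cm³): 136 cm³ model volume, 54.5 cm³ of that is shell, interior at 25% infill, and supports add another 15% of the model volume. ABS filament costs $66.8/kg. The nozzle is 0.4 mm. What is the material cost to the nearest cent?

Interior volume = 136 − 54.5, so 81.5 cm³.
Infill volume = 0.25 × 81.5, so 20.375 cm³.
Support = 0.15 × 136, so 20.4 cm³.
Total printed volume: 54.5 + 20.375 + 20.4 → 95.275 cm³.
Mass = 95.275 × 1.07 = 101.94425 g.
At $66.8/kg: 101.94425/1000 × 66.8 = $6.81.

$6.81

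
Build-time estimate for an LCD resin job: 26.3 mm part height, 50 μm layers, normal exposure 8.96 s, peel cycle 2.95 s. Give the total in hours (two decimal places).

1.74 hours

Number of layers: 26.3 / 0.05 → 526 (rounded up).
Per-layer time = 8.96 + 2.95, so 11.91 s.
Build time: 526 × 11.91 s = 6264.66 s, i.e. 1.74 hours.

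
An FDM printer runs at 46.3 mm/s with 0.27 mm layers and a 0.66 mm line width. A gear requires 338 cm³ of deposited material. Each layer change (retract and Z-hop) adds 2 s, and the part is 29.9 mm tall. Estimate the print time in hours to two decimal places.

11.44 hours

Bead cross-section: 0.27 × 0.66 → 0.1782 mm².
Toolpath length = 338 cm³ / 0.1782 mm² = 338000 / 0.1782 = 1896745.2 mm.
Print-move time: 1896745.2 / 46.3 → 40966.4 s.
Layer count = ceil(29.9 / 0.27) = 111.
Layer-change overhead: 111 × 2 → 222 s.
Total = 40966.4 + 222 = 41188.4 s = 11.44 hours.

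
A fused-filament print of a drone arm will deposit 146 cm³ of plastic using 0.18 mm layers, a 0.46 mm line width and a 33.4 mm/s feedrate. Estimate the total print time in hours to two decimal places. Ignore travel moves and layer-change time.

14.66 hours

Bead cross-section = 0.18 × 0.46 = 0.0828 mm².
Total extruded path = 146000/0.0828 = 1763285 mm.
Time extruding = 1763285 / 33.4 = 52793 s.
Converting: 52793 s = 14.66 hours.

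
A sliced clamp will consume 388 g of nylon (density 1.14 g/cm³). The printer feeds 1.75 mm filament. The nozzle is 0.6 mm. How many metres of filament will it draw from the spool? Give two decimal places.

141.50 m

Extruded volume: 388/1.14 = 340.3509 cm³ (340350.9 mm³).
Cross-section of 1.75 mm filament: π·(1.75/2)² = 2.4053 mm².
L = V/A = 340350.9/2.4053 = 141500.39 mm → 141.50 m.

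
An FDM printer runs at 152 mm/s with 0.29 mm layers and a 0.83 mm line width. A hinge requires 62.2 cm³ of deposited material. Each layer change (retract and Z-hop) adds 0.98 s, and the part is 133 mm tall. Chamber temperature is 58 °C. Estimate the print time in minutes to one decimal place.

Line area: 0.29 × 0.83 → 0.2407 mm².
Path length: 62200 mm³ / 0.2407 mm² → 258413 mm.
Time extruding = 258413 / 152, so 1700.1 s.
Number of layers: 133 / 0.29 → 459 (rounded up).
Layer-change overhead = 459 × 0.98 = 449.82 s.
Altogether 1700.1 + 449.82 = 2149.92 s, i.e. 35.8 minutes.

35.8 minutes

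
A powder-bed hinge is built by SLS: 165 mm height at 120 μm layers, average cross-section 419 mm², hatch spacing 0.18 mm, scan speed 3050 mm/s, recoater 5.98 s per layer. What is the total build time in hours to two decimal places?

2.58 hours

Layer count = ceil(165 / 0.12) = 1375.
Scan path per layer: 419 / 0.18 → 2327.8 mm.
Laser time per layer = 2327.8 / 3050 = 0.7632 s.
Layer cycle = 0.7632 + 5.98, so 6.7432 s.
Total: 1375 × 6.7432 s = 9271.9 s → 2.58 hours.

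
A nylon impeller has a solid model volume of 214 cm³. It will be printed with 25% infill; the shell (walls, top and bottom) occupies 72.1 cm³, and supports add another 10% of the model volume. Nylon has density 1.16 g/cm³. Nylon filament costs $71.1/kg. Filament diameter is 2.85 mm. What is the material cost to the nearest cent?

Infill region = 214 − 72.1 = 141.9 cm³.
Deposited infill = 0.25 × 141.9 = 35.475 cm³.
Support = 0.10 × 214, so 21.4 cm³.
Deposited volume = 72.1 + 35.475 + 21.4 = 128.975 cm³.
Mass = 128.975 × 1.16 = 149.611 g.
At $71.1/kg: 149.611/1000 × 71.1 = $10.64.

$10.64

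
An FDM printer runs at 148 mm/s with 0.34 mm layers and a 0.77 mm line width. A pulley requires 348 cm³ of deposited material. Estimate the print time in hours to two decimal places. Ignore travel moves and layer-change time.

Line area: 0.34 × 0.77 → 0.2618 mm².
Path length: 348000 mm³ / 0.2618 mm² → 1329259 mm.
Print-move time = 1329259 / 148, so 8981.5 s.
In the requested units: 8981.5 s = 2.49 hours.

2.49 hours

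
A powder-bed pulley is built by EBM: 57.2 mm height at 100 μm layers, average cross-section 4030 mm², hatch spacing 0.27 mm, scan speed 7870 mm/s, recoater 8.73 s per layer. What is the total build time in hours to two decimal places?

Number of layers: 57.2 / 0.1 → 572 (rounded up).
Hatch length per layer: 4030 / 0.27 → 14925.9 mm.
Per-layer scan time = 14925.9 / 7870, so 1.8966 s.
Per-layer time = 1.8966 + 8.73 = 10.6266 s.
Build time = 572 × 10.6266 = 6078.4152 s = 1.69 hours.

1.69 hours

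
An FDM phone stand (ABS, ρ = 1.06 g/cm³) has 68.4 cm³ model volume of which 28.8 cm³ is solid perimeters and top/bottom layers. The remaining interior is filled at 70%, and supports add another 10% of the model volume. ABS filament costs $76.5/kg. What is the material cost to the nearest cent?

Interior volume: 68.4 − 28.8 → 39.6 cm³.
Infill volume = 0.70 × 39.6, so 27.72 cm³.
Support = 0.10 × 68.4 = 6.84 cm³.
Total printed volume = 28.8 + 27.72 + 6.84, so 63.36 cm³.
Mass = 63.36 × 1.06, so 67.1616 g.
At $76.5/kg: 67.1616/1000 × 76.5 = $5.14.

$5.14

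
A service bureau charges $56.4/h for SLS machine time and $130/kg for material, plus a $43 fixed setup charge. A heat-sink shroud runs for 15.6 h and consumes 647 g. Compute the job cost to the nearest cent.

Machine cost = 56.4 × 15.6 = $879.84.
Material charge = 130 × 647/1000, so $84.11.
Adding setup: 879.84 + 84.11 + 43 → $1006.95.

$1006.95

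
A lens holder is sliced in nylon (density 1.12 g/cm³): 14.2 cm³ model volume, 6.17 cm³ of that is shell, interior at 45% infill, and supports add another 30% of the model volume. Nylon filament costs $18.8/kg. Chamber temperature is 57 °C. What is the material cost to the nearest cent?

$0.30

Infill region = 14.2 − 6.17, so 8.03 cm³.
Infill deposited = 0.45 × 8.03 = 3.6135 cm³.
Support = 0.30 × 14.2, so 4.26 cm³.
Total extruded = 6.17 + 3.6135 + 4.26 = 14.0435 cm³.
Mass: 14.0435 × 1.12 → 15.72872 g.
Cost = 15.72872 g / 1000 × $18.8/kg = $0.30.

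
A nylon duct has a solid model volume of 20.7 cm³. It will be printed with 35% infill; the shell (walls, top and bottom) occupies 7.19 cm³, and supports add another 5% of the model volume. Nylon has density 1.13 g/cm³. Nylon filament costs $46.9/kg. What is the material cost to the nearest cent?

$0.69

Interior volume = 20.7 − 7.19, so 13.51 cm³.
Deposited infill = 0.35 × 13.51 = 4.7285 cm³.
Support: 0.05 × 20.7 → 1.035 cm³.
Total extruded: 7.19 + 4.7285 + 1.035 → 12.9535 cm³.
Mass = 12.9535 × 1.13 = 14.637455 g.
At $46.9/kg: 14.637455/1000 × 46.9 = $0.69.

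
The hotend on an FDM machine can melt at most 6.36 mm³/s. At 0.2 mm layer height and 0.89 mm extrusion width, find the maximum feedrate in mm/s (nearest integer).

A = 0.2 × 0.89 = 0.178 mm².
v_max = Q/A = 6.36/0.178 = 35.73 mm/s → 36 mm/s.

36 mm/s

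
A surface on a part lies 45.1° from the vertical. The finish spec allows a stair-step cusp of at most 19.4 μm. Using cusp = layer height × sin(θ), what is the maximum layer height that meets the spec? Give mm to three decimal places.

sin(45.1°) = 0.7083; t_max = 0.0194/0.7083 = 0.027 mm.

0.027 mm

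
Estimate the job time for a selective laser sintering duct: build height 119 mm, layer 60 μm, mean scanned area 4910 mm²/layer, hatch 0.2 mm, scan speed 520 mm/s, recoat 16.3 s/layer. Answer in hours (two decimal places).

35.00 hours

Layers = ⌈119/0.06⌉ = 1984.
Hatch length per layer = 4910 / 0.2, so 24550 mm.
Laser time per layer = 24550 / 520, so 47.2115 s.
Layer cycle: 47.2115 + 16.3 → 63.5115 s.
1984 layers × 63.5115 s/layer = 126006.816 s, i.e. 35.00 hours.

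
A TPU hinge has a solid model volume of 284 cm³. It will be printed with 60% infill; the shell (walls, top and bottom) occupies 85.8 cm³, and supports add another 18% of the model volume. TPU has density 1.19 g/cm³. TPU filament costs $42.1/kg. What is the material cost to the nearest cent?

$12.82

Infill region = 284 − 85.8 = 198.2 cm³.
Infill deposited = 0.60 × 198.2, so 118.92 cm³.
Support: 0.18 × 284 → 51.12 cm³.
Deposited volume = 85.8 + 118.92 + 51.12, so 255.84 cm³.
Mass = 255.84 × 1.19 = 304.4496 g.
At $42.1/kg: 304.4496/1000 × 42.1 = $12.82.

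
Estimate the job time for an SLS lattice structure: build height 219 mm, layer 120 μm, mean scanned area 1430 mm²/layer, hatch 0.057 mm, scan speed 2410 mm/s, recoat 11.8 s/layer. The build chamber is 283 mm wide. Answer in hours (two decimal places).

11.26 hours

Layers = ⌈219/0.12⌉ = 1825.
Per-layer scan distance = 1430 / 0.057, so 25087.7 mm.
Per-layer scan time: 25087.7 / 2410 → 10.4098 s.
Per-layer time: 10.4098 + 11.8 → 22.2098 s.
Total: 1825 × 22.2098 s = 40532.885 s → 11.26 hours.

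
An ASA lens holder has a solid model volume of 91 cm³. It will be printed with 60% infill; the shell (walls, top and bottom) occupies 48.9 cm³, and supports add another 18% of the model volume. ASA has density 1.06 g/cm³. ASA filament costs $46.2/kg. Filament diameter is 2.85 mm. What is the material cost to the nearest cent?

$4.43

Interior volume: 91 − 48.9 → 42.1 cm³.
Deposited infill = 0.60 × 42.1 = 25.26 cm³.
Support: 0.18 × 91 → 16.38 cm³.
Total printed volume: 48.9 + 25.26 + 16.38 → 90.54 cm³.
Mass: 90.54 × 1.06 → 95.9724 g.
At $46.2/kg: 95.9724/1000 × 46.2 = $4.43.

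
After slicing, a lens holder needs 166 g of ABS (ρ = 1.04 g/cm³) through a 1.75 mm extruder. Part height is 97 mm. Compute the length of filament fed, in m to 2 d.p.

Extruded volume: 166/1.04 = 159.6154 cm³ (159615.4 mm³).
Filament cross-section = π × (1.75/2)² = 2.4053 mm².
L = V/A = 159615.4/2.4053 = 66359.87 mm → 66.36 m.

66.36 m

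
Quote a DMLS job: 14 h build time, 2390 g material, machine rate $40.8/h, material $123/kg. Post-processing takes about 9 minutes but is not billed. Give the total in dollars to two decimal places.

$865.17

Time charge = 40.8 × 14 = $571.20.
Material cost = 123 × 2390/1000, so $293.97.
Total = 571.20 + 293.97 = $865.17.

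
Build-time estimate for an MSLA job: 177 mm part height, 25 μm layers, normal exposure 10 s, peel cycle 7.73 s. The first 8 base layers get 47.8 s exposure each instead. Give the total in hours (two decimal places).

34.95 hours

Layers = ⌈177/0.025⌉ = 7080.
Burn-in layers = 8 × (47.8 + 7.73), so 444.24 s.
Regular layers = 7072 × (10 + 7.73), so 125386.56 s.
Sum: 444.24 + 125386.56 = 125830.8 s → 34.95 hours.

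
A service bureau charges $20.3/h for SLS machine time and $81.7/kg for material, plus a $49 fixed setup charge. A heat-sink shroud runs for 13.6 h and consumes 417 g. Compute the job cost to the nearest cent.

$359.15

Time charge = 20.3 × 13.6 = $276.08.
Feedstock cost: 81.7 × 417/1000 → $34.0689.
Adding setup: 276.08 + 34.0689 + 49 → 359.1489 ≈ $359.15.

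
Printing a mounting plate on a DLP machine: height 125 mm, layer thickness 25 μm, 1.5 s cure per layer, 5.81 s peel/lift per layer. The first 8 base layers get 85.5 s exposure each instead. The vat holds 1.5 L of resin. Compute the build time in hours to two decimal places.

10.34 hours

Layers = ⌈125/0.025⌉ = 5000.
Base layers = 8 × (85.5 + 5.81), so 730.48 s.
Regular layers = 4992 × (1.5 + 5.81), so 36491.52 s.
Total = 730.48 + 36491.52 = 37222 s = 10.34 hours.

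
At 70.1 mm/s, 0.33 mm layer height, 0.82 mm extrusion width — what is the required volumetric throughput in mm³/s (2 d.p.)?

18.97

Bead cross-section: 0.33 × 0.82 → 0.2706 mm².
Q = v·A = 70.1 × 0.2706 = 18.97 mm³/s.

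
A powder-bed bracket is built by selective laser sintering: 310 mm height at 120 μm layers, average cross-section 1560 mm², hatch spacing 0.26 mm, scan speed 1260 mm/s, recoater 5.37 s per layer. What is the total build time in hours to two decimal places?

Layer count = ceil(310 / 0.12) = 2584.
Per-layer scan distance = 1560 / 0.26, so 6000 mm.
Per-layer scan time = 6000 / 1260, so 4.7619 s.
Per-layer time = 4.7619 + 5.37, so 10.1319 s.
Total: 2584 × 10.1319 s = 26180.8296 s → 7.27 hours.

7.27 hours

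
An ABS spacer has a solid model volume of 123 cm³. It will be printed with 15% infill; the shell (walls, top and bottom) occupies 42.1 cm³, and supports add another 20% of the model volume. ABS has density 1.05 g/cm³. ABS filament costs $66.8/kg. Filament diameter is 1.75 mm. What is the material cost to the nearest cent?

Volume inside the shell = 123 − 42.1 = 80.9 cm³.
Infill volume = 0.15 × 80.9 = 12.135 cm³.
Support: 0.20 × 123 → 24.6 cm³.
Deposited volume: 42.1 + 12.135 + 24.6 → 78.835 cm³.
Mass = 78.835 × 1.05, so 82.77675 g.
At $66.8/kg: 82.77675/1000 × 66.8 = $5.53.

$5.53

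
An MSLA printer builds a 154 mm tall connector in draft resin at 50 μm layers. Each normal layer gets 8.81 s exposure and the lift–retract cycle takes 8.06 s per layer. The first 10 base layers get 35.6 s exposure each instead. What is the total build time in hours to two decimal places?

Layer count = ceil(154 / 0.05) = 3080.
Base layers: 10 × (35.6 + 8.06) → 436.6 s.
Remaining layers = 3070 × (8.81 + 8.06), so 51790.9 s.
Sum: 436.6 + 51790.9 = 52227.5 s → 14.51 hours.

14.51 hours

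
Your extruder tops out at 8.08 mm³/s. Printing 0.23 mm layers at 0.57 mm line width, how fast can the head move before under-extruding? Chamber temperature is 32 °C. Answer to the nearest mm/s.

62 mm/s

Bead cross-section = 0.23 × 0.57 = 0.1311 mm².
v_max = Q/A = 8.08/0.1311 = 61.63 mm/s → 62 mm/s.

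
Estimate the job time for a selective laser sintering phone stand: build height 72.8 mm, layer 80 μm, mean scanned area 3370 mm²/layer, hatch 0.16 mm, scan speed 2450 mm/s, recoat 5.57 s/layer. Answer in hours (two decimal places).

Layer count = ceil(72.8 / 0.08) = 910.
Per-layer scan distance: 3370 / 0.16 → 21062.5 mm.
Per-layer scan time: 21062.5 / 2450 → 8.5969 s.
Per-layer time = 8.5969 + 5.57 = 14.1669 s.
Total: 910 × 14.1669 s = 12891.879 s → 3.58 hours.

3.58 hours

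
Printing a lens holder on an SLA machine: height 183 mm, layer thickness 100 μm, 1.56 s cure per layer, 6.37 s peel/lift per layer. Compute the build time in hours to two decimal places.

Number of layers: 183 / 0.1 → 1830 (rounded up).
Cycle time: 1.56 + 6.37 → 7.93 s.
Build time: 1830 × 7.93 s = 14511.9 s, i.e. 4.03 hours.

4.03 hours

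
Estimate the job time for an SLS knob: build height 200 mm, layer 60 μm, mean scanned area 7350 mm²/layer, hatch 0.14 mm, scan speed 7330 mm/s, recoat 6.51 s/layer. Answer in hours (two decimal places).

Layer count = ceil(200 / 0.06) = 3334.
Scan path per layer = 7350 / 0.14 = 52500 mm.
Scan time per layer = 52500 / 7330, so 7.1623 s.
Per-layer time = 7.1623 + 6.51, so 13.6723 s.
3334 layers × 13.6723 s/layer = 45583.4482 s, i.e. 12.66 hours.

12.66 hours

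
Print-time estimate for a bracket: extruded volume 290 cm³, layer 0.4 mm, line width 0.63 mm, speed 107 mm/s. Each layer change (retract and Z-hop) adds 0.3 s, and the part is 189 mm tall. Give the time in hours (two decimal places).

3.03 hours

Line area = 0.4 × 0.63 = 0.252 mm².
Path length: 290000 mm³ / 0.252 mm² → 1150793.7 mm.
Time extruding = 1150793.7 / 107, so 10755.1 s.
Layer count = ceil(189 / 0.4) = 473.
Layer-change overhead = 473 × 0.3 = 141.9 s.
Altogether 10755.1 + 141.9 = 10897 s, i.e. 3.03 hours.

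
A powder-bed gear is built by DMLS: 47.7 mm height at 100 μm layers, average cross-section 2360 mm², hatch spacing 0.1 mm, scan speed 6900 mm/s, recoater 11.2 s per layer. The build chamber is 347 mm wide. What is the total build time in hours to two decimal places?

Number of layers: 47.7 / 0.1 → 477 (rounded up).
Hatch length per layer = 2360 / 0.1 = 23600 mm.
Per-layer scan time = 23600 / 6900, so 3.4203 s.
Time per layer: 3.4203 + 11.2 → 14.6203 s.
Total: 477 × 14.6203 s = 6973.8831 s → 1.94 hours.

1.94 hours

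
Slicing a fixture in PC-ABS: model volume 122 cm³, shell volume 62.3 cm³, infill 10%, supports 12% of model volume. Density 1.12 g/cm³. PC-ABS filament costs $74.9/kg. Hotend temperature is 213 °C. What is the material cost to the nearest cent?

$6.96

Infill region: 122 − 62.3 → 59.7 cm³.
Deposited infill: 0.10 × 59.7 → 5.97 cm³.
Support = 0.12 × 122 = 14.64 cm³.
Total extruded = 62.3 + 5.97 + 14.64 = 82.91 cm³.
Mass = 82.91 × 1.12, so 92.8592 g.
At $74.9/kg: 92.8592/1000 × 74.9 = $6.96.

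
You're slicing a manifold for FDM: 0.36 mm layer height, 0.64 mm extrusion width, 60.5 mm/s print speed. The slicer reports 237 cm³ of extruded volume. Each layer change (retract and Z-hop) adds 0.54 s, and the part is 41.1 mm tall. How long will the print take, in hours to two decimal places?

Extrusion cross-section = 0.36 × 0.64 = 0.2304 mm².
Path length: 237000 mm³ / 0.2304 mm² → 1028645.8 mm.
Extrusion time: 1028645.8 / 60.5 → 17002.4 s.
Number of layers: 41.1 / 0.36 → 115 (rounded up).
Layer-change overhead = 115 × 0.54, so 62.1 s.
Altogether 17002.4 + 62.1 = 17064.5 s, i.e. 4.74 hours.

4.74 hours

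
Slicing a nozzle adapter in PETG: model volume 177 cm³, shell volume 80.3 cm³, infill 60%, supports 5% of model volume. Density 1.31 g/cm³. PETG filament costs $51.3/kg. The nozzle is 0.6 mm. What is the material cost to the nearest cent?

Volume inside the shell = 177 − 80.3, so 96.7 cm³.
Infill deposited = 0.60 × 96.7, so 58.02 cm³.
Support = 0.05 × 177, so 8.85 cm³.
Total extruded = 80.3 + 58.02 + 8.85 = 147.17 cm³.
Mass = 147.17 × 1.31, so 192.7927 g.
At $51.3/kg: 192.7927/1000 × 51.3 = $9.89.

$9.89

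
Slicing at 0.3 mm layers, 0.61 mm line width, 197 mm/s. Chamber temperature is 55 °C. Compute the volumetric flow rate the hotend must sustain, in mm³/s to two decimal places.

36.05

Bead cross-section: 0.3 × 0.61 → 0.183 mm².
Q = v·A = 197 × 0.183 = 36.05 mm³/s.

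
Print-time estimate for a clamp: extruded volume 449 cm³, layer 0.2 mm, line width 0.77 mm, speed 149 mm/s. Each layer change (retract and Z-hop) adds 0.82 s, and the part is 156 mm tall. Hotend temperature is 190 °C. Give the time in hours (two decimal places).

5.61 hours

Extrusion cross-section: 0.2 × 0.77 → 0.154 mm².
Path length: 449000 mm³ / 0.154 mm² → 2915584.4 mm.
Time extruding = 2915584.4 / 149 = 19567.7 s.
Layer count = ceil(156 / 0.2) = 780.
Z-hop total = 780 × 0.82 = 639.6 s.
Total = 19567.7 + 639.6 = 20207.3 s = 5.61 hours.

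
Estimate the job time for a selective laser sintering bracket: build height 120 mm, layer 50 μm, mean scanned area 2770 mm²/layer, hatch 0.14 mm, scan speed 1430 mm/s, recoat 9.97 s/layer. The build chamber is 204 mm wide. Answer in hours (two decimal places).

15.87 hours

Layers = ⌈120/0.05⌉ = 2400.
Scan path per layer: 2770 / 0.14 → 19785.7 mm.
Per-layer scan time: 19785.7 / 1430 → 13.8362 s.
Time per layer = 13.8362 + 9.97 = 23.8062 s.
Total: 2400 × 23.8062 s = 57134.88 s → 15.87 hours.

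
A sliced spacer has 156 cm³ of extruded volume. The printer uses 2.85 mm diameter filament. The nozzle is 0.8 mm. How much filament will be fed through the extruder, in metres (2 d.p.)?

Cross-section of 2.85 mm filament: π·(2.85/2)² = 6.3794 mm².
L = 156000 mm³ / 6.3794 mm² = 24453.71 mm, i.e. 24.45 m.

24.45 m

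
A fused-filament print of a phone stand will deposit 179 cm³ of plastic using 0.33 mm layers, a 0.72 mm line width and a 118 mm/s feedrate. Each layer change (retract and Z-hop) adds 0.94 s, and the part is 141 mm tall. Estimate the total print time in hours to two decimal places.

1.89 hours

Bead cross-section = 0.33 × 0.72, so 0.2376 mm².
Total extruded path = 179000/0.2376 = 753367 mm.
Extrusion time: 753367 / 118 → 6384.5 s.
Number of layers: 141 / 0.33 → 428 (rounded up).
Layer-change overhead = 428 × 0.94 = 402.32 s.
Total = 6384.5 + 402.32 = 6786.82 s = 1.89 hours.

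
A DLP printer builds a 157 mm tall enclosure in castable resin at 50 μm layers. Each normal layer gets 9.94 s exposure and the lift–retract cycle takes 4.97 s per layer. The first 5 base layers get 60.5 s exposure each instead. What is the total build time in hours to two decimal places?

13.08 hours

Layer count = ceil(157 / 0.05) = 3140.
Base layers = 5 × (60.5 + 4.97) = 327.35 s.
Remaining layers: 3135 × (9.94 + 4.97) → 46742.85 s.
Sum: 327.35 + 46742.85 = 47070.2 s → 13.08 hours.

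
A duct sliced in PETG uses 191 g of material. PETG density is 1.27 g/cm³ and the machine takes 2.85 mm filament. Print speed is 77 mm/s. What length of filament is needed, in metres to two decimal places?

Volume = 191 g / 1.27 g·cm⁻³ = 150.3937 cm³ = 150393.7 mm³.
Cross-section of 2.85 mm filament: π·(2.85/2)² = 6.3794 mm².
Length = 150393.7 / 6.3794 = 23574.9 mm = 23.57 m.

23.57 m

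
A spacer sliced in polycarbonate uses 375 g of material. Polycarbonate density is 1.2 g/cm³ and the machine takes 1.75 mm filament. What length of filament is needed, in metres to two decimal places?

Volume = 375 g / 1.2 g·cm⁻³ = 312.5 cm³ = 312500 mm³.
Cross-section of 1.75 mm filament: π·(1.75/2)² = 2.4053 mm².
L = V/A = 312500/2.4053 = 129921.42 mm → 129.92 m.

129.92 m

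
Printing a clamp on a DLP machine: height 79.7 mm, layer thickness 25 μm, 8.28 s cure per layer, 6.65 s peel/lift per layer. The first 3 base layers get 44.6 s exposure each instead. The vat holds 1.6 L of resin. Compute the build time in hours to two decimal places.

Number of layers: 79.7 / 0.025 → 3188 (rounded up).
Bottom layers: 3 × (44.6 + 6.65) → 153.75 s.
Normal layers = 3185 × (8.28 + 6.65) = 47552.05 s.
Total = 153.75 + 47552.05 = 47705.8 s = 13.25 hours.

13.25 hours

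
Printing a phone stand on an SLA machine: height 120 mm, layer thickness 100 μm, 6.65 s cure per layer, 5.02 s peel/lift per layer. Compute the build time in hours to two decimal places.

Number of layers: 120 / 0.1 → 1200 (rounded up).
Each layer takes = 6.65 + 5.02, so 11.67 s.
Total = 1200 × 11.67 = 14004 s = 3.89 hours.

3.89 hours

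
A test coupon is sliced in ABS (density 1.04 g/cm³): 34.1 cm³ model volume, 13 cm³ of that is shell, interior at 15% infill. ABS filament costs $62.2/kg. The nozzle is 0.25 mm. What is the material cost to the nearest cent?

$1.05

Infill region = 34.1 − 13 = 21.1 cm³.
Deposited infill = 0.15 × 21.1, so 3.165 cm³.
Total extruded = 13 + 3.165 = 16.165 cm³.
Mass = 16.165 × 1.04, so 16.8116 g.
Cost = 16.8116 g / 1000 × $62.2/kg = $1.05.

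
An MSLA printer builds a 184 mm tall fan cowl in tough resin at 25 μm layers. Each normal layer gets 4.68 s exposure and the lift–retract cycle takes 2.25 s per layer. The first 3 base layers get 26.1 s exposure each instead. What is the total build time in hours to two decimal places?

Layers = ⌈184/0.025⌉ = 7360.
Base layers: 3 × (26.1 + 2.25) → 85.05 s.
Normal layers = 7357 × (4.68 + 2.25), so 50984.01 s.
Total = 85.05 + 50984.01 = 51069.06 s = 14.19 hours.

14.19 hours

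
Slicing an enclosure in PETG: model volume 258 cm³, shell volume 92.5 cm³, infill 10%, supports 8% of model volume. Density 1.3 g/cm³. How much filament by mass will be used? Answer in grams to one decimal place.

168.6 g

Infill region = 258 − 92.5 = 165.5 cm³.
Deposited infill = 0.10 × 165.5 = 16.55 cm³.
Support = 0.08 × 258, so 20.64 cm³.
Total printed volume = 92.5 + 16.55 + 20.64, so 129.69 cm³.
Mass = 129.69 × 1.3 = 168.597 g.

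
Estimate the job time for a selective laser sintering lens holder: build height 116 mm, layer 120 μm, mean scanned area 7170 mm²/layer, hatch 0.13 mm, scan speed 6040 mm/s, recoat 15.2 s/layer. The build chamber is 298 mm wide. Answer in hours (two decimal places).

Layer count = ceil(116 / 0.12) = 967.
Per-layer scan distance = 7170 / 0.13, so 55153.8 mm.
Scan time per layer: 55153.8 / 6040 → 9.1314 s.
Per-layer time = 9.1314 + 15.2 = 24.3314 s.
Total: 967 × 24.3314 s = 23528.4638 s → 6.54 hours.

6.54 hours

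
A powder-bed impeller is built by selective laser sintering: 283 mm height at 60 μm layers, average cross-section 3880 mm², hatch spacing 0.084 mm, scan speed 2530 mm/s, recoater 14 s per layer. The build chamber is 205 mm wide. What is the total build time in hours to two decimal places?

42.27 hours

Layers = ⌈283/0.06⌉ = 4717.
Scan path per layer: 3880 / 0.084 → 46190.5 mm.
Laser time per layer = 46190.5 / 2530 = 18.2571 s.
Time per layer = 18.2571 + 14, so 32.2571 s.
Build time = 4717 × 32.2571 = 152156.7407 s = 42.27 hours.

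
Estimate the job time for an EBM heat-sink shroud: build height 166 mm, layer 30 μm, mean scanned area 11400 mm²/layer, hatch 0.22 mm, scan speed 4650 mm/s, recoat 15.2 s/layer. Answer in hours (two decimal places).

40.50 hours

Layers = ⌈166/0.03⌉ = 5534.
Hatch length per layer = 11400 / 0.22, so 51818.2 mm.
Scan time per layer = 51818.2 / 4650, so 11.1437 s.
Time per layer = 11.1437 + 15.2 = 26.3437 s.
5534 layers × 26.3437 s/layer = 145786.0358 s, i.e. 40.50 hours.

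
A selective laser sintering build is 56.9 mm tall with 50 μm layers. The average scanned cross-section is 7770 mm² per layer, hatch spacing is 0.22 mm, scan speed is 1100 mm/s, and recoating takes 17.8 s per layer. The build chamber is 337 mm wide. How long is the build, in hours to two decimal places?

Layers = ⌈56.9/0.05⌉ = 1138.
Scan path per layer = 7770 / 0.22 = 35318.2 mm.
Scan time per layer = 35318.2 / 1100, so 32.1075 s.
Time per layer: 32.1075 + 17.8 → 49.9075 s.
Total: 1138 × 49.9075 s = 56794.735 s → 15.78 hours.

15.78 hours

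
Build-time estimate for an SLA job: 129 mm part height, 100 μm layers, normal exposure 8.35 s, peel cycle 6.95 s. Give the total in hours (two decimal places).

Layers = ⌈129/0.1⌉ = 1290.
Per-layer time: 8.35 + 6.95 → 15.3 s.
Total = 1290 × 15.3 = 19737 s = 5.48 hours.

5.48 hours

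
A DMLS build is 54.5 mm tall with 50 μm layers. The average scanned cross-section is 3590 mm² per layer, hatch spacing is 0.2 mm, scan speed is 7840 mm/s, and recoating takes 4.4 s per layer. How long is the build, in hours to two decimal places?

2.03 hours

Layer count = ceil(54.5 / 0.05) = 1090.
Hatch length per layer = 3590 / 0.2 = 17950 mm.
Laser time per layer = 17950 / 7840, so 2.2895 s.
Layer cycle = 2.2895 + 4.4 = 6.6895 s.
1090 layers × 6.6895 s/layer = 7291.555 s, i.e. 2.03 hours.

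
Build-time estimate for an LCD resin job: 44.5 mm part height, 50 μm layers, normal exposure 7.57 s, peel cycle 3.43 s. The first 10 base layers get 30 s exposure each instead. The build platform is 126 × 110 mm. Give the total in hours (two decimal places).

Number of layers: 44.5 / 0.05 → 890 (rounded up).
Base layers = 10 × (30 + 3.43) = 334.3 s.
Remaining layers: 880 × (7.57 + 3.43) → 9680 s.
Total = 334.3 + 9680 = 10014.3 s = 2.78 hours.

2.78 hours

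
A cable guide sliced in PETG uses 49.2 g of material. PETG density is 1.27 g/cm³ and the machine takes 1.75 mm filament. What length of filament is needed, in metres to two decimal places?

Extruded volume: 49.2/1.27 = 38.7402 cm³ (38740.2 mm³).
Filament cross-section = π × (1.75/2)² = 2.4053 mm².
Length = 38740.2 / 2.4053 = 16106.18 mm = 16.11 m.

16.11 m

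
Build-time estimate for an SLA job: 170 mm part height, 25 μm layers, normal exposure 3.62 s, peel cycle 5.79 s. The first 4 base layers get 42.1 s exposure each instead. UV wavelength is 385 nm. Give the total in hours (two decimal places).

Number of layers: 170 / 0.025 → 6800 (rounded up).
Burn-in layers = 4 × (42.1 + 5.79), so 191.56 s.
Regular layers: 6796 × (3.62 + 5.79) → 63950.36 s.
Sum: 191.56 + 63950.36 = 64141.92 s → 17.82 hours.

17.82 hours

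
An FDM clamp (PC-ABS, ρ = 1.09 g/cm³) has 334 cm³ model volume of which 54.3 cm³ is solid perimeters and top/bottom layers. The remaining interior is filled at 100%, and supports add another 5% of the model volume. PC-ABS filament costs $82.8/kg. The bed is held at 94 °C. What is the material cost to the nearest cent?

Infill region: 334 − 54.3 → 279.7 cm³.
Infill volume: 1.00 × 279.7 → 279.7 cm³.
Support = 0.05 × 334 = 16.7 cm³.
Total printed volume = 54.3 + 279.7 + 16.7 = 350.7 cm³.
Mass = 350.7 × 1.09, so 382.263 g.
At $82.8/kg: 382.263/1000 × 82.8 = $31.65.

$31.65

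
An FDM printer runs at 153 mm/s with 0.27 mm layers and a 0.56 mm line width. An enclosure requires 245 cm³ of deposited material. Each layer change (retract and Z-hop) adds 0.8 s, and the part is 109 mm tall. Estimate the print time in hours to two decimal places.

3.03 hours

Bead cross-section: 0.27 × 0.56 → 0.1512 mm².
Toolpath length = 245 cm³ / 0.1512 mm² = 245000 / 0.1512 = 1620370.4 mm.
Extrusion time = 1620370.4 / 153, so 10590.7 s.
Number of layers: 109 / 0.27 → 404 (rounded up).
Non-print overhead = 404 × 0.8, so 323.2 s.
Altogether 10590.7 + 323.2 = 10913.9 s, i.e. 3.03 hours.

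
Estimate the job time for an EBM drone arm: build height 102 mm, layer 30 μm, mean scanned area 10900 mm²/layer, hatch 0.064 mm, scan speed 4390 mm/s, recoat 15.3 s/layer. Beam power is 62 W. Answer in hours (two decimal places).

Number of layers: 102 / 0.03 → 3400 (rounded up).
Scan path per layer: 10900 / 0.064 → 170312.5 mm.
Scan time per layer = 170312.5 / 4390 = 38.7956 s.
Per-layer time = 38.7956 + 15.3, so 54.0956 s.
Build time = 3400 × 54.0956 = 183925.04 s = 51.09 hours.

51.09 hours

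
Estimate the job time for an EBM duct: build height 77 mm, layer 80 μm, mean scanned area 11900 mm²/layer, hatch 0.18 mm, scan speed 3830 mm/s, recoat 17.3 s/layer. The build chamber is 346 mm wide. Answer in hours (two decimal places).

Layer count = ceil(77 / 0.08) = 963.
Scan path per layer = 11900 / 0.18, so 66111.1 mm.
Scan time per layer = 66111.1 / 3830, so 17.2614 s.
Per-layer time = 17.2614 + 17.3 = 34.5614 s.
Build time = 963 × 34.5614 = 33282.6282 s = 9.25 hours.

9.25 hours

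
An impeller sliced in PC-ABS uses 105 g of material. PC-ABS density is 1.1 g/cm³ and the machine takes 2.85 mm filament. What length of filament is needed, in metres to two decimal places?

Extruded volume: 105/1.1 = 95.4545 cm³ (95454.5 mm³).
Cross-section of 2.85 mm filament: π·(2.85/2)² = 6.3794 mm².
L = V/A = 95454.5/6.3794 = 14962.93 mm → 14.96 m.

14.96 m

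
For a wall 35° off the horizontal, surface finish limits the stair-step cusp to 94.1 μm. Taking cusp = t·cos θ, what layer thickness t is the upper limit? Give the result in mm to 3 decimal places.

cos(35°) = 0.8192; t_max = 0.0941/0.8192 = 0.115 mm.

0.115 mm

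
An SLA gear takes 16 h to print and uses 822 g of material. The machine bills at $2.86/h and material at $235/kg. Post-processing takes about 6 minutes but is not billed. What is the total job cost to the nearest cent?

$238.93

Time charge = 2.86 × 16, so $45.76.
Material charge = 235 × 822/1000 = $193.17.
Job cost: 45.76 + 193.17 = $238.93.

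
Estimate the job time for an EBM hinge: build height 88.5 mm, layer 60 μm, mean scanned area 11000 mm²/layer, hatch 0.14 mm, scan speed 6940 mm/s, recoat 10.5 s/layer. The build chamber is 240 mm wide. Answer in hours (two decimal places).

8.94 hours

Number of layers: 88.5 / 0.06 → 1475 (rounded up).
Scan path per layer: 11000 / 0.14 → 78571.4 mm.
Per-layer scan time = 78571.4 / 6940 = 11.3215 s.
Per-layer time = 11.3215 + 10.5 = 21.8215 s.
Total: 1475 × 21.8215 s = 32186.7125 s → 8.94 hours.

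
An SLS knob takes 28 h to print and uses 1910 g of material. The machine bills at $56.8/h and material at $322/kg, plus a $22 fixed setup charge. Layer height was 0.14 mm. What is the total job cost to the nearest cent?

$2227.42

Time charge = 56.8 × 28 = $1590.40.
Feedstock cost = 322 × 1910/1000 = $615.02.
Adding setup: 1590.40 + 615.02 + 22 → $2227.42.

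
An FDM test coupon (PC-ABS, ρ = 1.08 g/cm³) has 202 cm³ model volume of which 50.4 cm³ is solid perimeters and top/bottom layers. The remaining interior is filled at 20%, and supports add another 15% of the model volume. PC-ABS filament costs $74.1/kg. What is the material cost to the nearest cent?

$8.88

Infill region = 202 − 50.4 = 151.6 cm³.
Deposited infill: 0.20 × 151.6 → 30.32 cm³.
Support: 0.15 × 202 → 30.3 cm³.
Deposited volume: 50.4 + 30.32 + 30.3 → 111.02 cm³.
Mass: 111.02 × 1.08 → 119.9016 g.
Cost = 119.9016 g / 1000 × $74.1/kg = $8.88.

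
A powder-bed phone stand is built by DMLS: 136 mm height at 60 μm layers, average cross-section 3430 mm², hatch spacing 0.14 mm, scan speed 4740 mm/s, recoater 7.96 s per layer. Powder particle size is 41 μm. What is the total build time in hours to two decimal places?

8.27 hours

Layers = ⌈136/0.06⌉ = 2267.
Per-layer scan distance = 3430 / 0.14, so 24500 mm.
Laser time per layer: 24500 / 4740 → 5.1688 s.
Time per layer = 5.1688 + 7.96, so 13.1288 s.
Total: 2267 × 13.1288 s = 29762.9896 s → 8.27 hours.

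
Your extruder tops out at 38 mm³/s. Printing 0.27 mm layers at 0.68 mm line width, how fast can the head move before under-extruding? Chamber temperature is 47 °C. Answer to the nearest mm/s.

Extrusion cross-section = 0.27 × 0.68 = 0.1836 mm².
v_max = Q/A = 38/0.1836 = 206.97 mm/s → 207 mm/s.

207 mm/s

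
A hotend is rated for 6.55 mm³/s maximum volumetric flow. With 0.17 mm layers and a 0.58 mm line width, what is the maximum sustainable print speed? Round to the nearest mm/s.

66 mm/s

Extrusion cross-section = 0.17 × 0.58, so 0.0986 mm².
v_max = Q/A = 6.55/0.0986 = 66.43 mm/s → 66 mm/s.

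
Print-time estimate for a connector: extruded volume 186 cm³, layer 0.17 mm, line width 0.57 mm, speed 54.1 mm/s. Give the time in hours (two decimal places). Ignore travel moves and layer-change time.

9.86 hours

Line area: 0.17 × 0.57 → 0.0969 mm².
Toolpath length = 186 cm³ / 0.0969 mm² = 186000 / 0.0969 = 1919504.6 mm.
Extrusion time: 1919504.6 / 54.1 → 35480.7 s.
In the requested units: 35480.7 s = 9.86 hours.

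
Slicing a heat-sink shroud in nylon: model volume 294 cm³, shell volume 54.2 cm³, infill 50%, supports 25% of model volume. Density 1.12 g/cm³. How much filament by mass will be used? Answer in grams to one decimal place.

Volume inside the shell: 294 − 54.2 → 239.8 cm³.
Infill volume = 0.50 × 239.8 = 119.9 cm³.
Support = 0.25 × 294, so 73.5 cm³.
Total extruded = 54.2 + 119.9 + 73.5, so 247.6 cm³.
Mass = 247.6 × 1.12, so 277.312 g.

277.3 g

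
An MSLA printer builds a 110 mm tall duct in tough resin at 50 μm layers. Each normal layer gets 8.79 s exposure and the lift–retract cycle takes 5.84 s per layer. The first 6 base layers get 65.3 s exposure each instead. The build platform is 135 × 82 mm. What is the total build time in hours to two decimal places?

9.03 hours

Layers = ⌈110/0.05⌉ = 2200.
Burn-in layers: 6 × (65.3 + 5.84) → 426.84 s.
Regular layers: 2194 × (8.79 + 5.84) → 32098.22 s.
Total = 426.84 + 32098.22 = 32525.06 s = 9.03 hours.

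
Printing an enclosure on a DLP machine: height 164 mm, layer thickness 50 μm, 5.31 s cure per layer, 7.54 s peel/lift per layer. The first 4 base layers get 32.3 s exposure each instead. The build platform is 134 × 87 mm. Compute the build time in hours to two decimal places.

Number of layers: 164 / 0.05 → 3280 (rounded up).
Base layers = 4 × (32.3 + 7.54) = 159.36 s.
Normal layers = 3276 × (5.31 + 7.54), so 42096.6 s.
Total = 159.36 + 42096.6 = 42255.96 s = 11.74 hours.

11.74 hours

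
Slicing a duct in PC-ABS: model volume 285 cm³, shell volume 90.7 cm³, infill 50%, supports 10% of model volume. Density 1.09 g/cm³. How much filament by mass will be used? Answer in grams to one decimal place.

235.8 g

Interior volume = 285 − 90.7 = 194.3 cm³.
Infill volume = 0.50 × 194.3 = 97.15 cm³.
Support = 0.10 × 285, so 28.5 cm³.
Total extruded = 90.7 + 97.15 + 28.5 = 216.35 cm³.
Mass = 216.35 × 1.09 = 235.8215 g.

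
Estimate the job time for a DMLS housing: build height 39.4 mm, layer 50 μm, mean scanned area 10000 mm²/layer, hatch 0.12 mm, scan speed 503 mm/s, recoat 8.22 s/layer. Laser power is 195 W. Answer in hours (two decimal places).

Number of layers: 39.4 / 0.05 → 788 (rounded up).
Per-layer scan distance = 10000 / 0.12 = 83333.3 mm.
Scan time per layer = 83333.3 / 503, so 165.6726 s.
Time per layer = 165.6726 + 8.22 = 173.8926 s.
788 layers × 173.8926 s/layer = 137027.3688 s, i.e. 38.06 hours.

38.06 hours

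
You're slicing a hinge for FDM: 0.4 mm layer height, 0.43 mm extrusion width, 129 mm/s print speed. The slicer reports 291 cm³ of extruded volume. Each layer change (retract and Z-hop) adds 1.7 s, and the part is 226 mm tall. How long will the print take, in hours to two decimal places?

Line area = 0.4 × 0.43, so 0.172 mm².
Path length: 291000 mm³ / 0.172 mm² → 1691860.5 mm.
Extrusion time = 1691860.5 / 129, so 13115.2 s.
Layers = ⌈226/0.4⌉ = 565.
Layer-change overhead: 565 × 1.7 → 960.5 s.
Total = 13115.2 + 960.5 = 14075.7 s = 3.91 hours.

3.91 hours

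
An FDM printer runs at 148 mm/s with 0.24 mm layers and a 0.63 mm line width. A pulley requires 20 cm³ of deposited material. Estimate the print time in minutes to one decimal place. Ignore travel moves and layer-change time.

Bead cross-section = 0.24 × 0.63, so 0.1512 mm².
Total extruded path = 20000/0.1512 = 132275.1 mm.
Print-move time = 132275.1 / 148 = 893.8 s.
893.8 s = 14.9 minutes.

14.9 minutes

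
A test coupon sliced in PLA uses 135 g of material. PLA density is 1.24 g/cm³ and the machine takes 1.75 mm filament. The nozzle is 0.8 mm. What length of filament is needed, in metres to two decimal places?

45.26 m

Extruded volume: 135/1.24 = 108.871 cm³ (108871 mm³).
Filament cross-section = π × (1.75/2)² = 2.4053 mm².
L = V/A = 108871/2.4053 = 45262.96 mm → 45.26 m.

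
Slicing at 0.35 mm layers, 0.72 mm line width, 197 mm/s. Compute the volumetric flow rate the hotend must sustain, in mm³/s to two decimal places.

49.64

Extrusion cross-section: 0.35 × 0.72 → 0.252 mm².
Q = v·A = 197 × 0.252 = 49.64 mm³/s.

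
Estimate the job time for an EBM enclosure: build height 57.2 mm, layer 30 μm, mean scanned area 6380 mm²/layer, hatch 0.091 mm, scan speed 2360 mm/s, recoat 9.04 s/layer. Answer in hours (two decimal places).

20.53 hours

Number of layers: 57.2 / 0.03 → 1907 (rounded up).
Scan path per layer: 6380 / 0.091 → 70109.9 mm.
Per-layer scan time: 70109.9 / 2360 → 29.7076 s.
Layer cycle: 29.7076 + 9.04 → 38.7476 s.
1907 layers × 38.7476 s/layer = 73891.6732 s, i.e. 20.53 hours.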